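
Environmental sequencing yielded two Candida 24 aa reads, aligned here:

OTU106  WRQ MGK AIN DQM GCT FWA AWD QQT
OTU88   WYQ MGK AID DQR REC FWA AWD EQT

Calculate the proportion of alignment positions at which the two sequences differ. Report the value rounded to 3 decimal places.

0.292

Differing sites — 2:R/Y; 9:N/D; 12:M/R; 13:G/R; 14:C/E; 15:T/C; 22:Q/E.
There are 7 differences over 24 sites, so p = 7/24 = 0.292.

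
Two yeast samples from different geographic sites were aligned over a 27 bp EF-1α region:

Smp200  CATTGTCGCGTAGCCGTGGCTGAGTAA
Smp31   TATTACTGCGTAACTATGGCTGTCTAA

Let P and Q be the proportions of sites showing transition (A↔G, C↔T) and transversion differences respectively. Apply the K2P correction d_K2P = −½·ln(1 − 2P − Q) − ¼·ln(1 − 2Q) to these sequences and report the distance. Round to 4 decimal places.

Mismatches occur at site 1 (C/T, transition), site 5 (G/A, transition), site 6 (T/C, transition), site 7 (C/T, transition), site 13 (G/A, transition), site 15 (C/T, transition), site 16 (G/A, transition), site 23 (A/T, transversion), site 24 (G/C, transversion).
Of the 9 differences, 7 transitions and 2 transversions over 27 sites: P = 7/27 = 0.259259, Q = 2/27 = 0.074074.
d = −0.5·ln(0.407408) − 0.25·ln(0.851852) = −0.5·(-0.897940) − 0.25·(-0.160342) = 0.4891.

0.4891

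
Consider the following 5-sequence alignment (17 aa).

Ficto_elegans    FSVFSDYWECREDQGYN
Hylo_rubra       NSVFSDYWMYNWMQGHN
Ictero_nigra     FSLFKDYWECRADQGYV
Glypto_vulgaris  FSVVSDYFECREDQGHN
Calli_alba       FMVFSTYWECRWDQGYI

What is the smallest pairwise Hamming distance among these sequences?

3

Pairwise Hamming distances:
  Ficto_elegans vs Hylo_rubra: 7
  Ficto_elegans vs Ictero_nigra: 4
  Ficto_elegans vs Glypto_vulgaris: 3
  Ficto_elegans vs Calli_alba: 4
  Hylo_rubra vs Ictero_nigra: 10
  Hylo_rubra vs Glypto_vulgaris: 8
  Hylo_rubra vs Calli_alba: 9
  Ictero_nigra vs Glypto_vulgaris: 7
  Ictero_nigra vs Calli_alba: 6
  Glypto_vulgaris vs Calli_alba: 7
The smallest is 3, between Ficto_elegans and Glypto_vulgaris.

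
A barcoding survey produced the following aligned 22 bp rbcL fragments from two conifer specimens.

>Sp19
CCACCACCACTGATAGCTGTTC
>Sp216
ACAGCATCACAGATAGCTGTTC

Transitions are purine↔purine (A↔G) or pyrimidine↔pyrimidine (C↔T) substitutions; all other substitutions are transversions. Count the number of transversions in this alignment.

The sequences differ at positions 1 (C/A, transversion), 4 (C/G, transversion), 7 (C/T, transition), 11 (T/A, transversion).
Of the 4 differences, 1 transition and 3 transversions, so the answer is 3.

3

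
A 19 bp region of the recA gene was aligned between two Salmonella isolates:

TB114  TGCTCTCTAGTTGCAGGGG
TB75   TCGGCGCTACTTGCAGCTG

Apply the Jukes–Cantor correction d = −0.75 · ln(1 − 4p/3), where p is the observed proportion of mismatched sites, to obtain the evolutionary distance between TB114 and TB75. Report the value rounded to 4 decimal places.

Differing sites — 2:G/C; 3:C/G; 4:T/G; 6:T/G; 10:G/C; 17:G/C; 18:G/T.
p = 7/19 = 0.368421.
d = −0.75 · ln(1 − (4/3)·0.368421) = −0.75 · ln(0.508772) = −0.75 · (-0.675755) = 0.5068.

0.5068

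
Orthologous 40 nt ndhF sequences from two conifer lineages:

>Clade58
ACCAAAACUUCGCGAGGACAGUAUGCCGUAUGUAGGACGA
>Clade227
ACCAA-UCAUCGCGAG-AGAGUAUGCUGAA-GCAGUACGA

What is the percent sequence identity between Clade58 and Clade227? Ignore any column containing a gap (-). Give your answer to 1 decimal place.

Excluding the 3 gap columns leaves 37 comparable sites.
Mismatches occur at site 7 (A↔U), site 9 (U↔A), site 19 (C↔G), site 27 (C↔U), site 29 (U↔A), site 33 (U↔C), site 36 (G↔U).
30 of the 37 comparable sites match, so the percent identity is 30/37 × 100 = 81.1%.

81.1%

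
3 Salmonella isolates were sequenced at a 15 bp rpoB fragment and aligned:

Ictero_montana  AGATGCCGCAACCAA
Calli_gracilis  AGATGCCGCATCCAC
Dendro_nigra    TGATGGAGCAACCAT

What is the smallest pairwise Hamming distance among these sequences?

Pairwise Hamming distances:
  Ictero_montana vs Calli_gracilis: 2
  Ictero_montana vs Dendro_nigra: 4
  Calli_gracilis vs Dendro_nigra: 5
The smallest is 2, between Ictero_montana and Calli_gracilis.

2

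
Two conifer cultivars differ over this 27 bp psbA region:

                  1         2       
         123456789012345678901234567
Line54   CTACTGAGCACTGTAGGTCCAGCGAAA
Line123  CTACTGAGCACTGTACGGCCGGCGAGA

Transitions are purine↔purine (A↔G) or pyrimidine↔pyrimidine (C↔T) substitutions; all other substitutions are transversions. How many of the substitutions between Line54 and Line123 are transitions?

2

The sequences differ at positions 16 (G/C, transversion), 18 (T/G, transversion), 21 (A/G, transition), 26 (A/G, transition).
Of the 4 differences, 2 transitions and 2 transversions, so the answer is 2.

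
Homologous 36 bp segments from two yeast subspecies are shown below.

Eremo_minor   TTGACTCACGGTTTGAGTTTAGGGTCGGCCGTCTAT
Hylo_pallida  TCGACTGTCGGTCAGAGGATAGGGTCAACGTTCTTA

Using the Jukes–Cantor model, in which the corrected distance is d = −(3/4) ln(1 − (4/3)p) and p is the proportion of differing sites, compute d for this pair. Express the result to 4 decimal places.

0.4926

Differing sites — 2:T/C; 7:C/G; 8:A/T; 13:T/C; 14:T/A; 18:T/G; 19:T/A; 27:G/A; 28:G/A; 30:C/G; 31:G/T; 35:A/T; 36:T/A.
p = 13/36 = 0.361111.
d = −0.75 · ln(1 − (4/3)·0.361111) = −0.75 · ln(0.518519) = −0.75 · (-0.656779) = 0.4926.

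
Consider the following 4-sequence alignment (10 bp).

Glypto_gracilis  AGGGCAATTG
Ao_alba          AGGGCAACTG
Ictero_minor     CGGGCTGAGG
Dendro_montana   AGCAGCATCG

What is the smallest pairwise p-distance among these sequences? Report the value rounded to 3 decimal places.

Pairwise Hamming distances:
  Glypto_gracilis vs Ao_alba: 1
  Glypto_gracilis vs Ictero_minor: 5
  Glypto_gracilis vs Dendro_montana: 5
  Ao_alba vs Ictero_minor: 5
  Ao_alba vs Dendro_montana: 6
  Ictero_minor vs Dendro_montana: 8
The smallest is 1 mismatch, between Glypto_gracilis and Ao_alba; p = 1/10 = 0.100.

0.100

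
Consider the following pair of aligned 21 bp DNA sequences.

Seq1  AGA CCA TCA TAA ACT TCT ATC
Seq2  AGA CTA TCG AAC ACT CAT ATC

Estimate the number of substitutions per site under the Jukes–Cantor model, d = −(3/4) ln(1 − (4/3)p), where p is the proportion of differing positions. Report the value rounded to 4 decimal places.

Differing sites — 5:C/T; 9:A/G; 10:T/A; 12:A/C; 16:T/C; 17:C/A.
p = 6/21 = 0.285714.
d = −0.75 · ln(1 − (4/3)·0.285714) = −0.75 · ln(0.619048) = −0.75 · (-0.479572) = 0.3597.

0.3597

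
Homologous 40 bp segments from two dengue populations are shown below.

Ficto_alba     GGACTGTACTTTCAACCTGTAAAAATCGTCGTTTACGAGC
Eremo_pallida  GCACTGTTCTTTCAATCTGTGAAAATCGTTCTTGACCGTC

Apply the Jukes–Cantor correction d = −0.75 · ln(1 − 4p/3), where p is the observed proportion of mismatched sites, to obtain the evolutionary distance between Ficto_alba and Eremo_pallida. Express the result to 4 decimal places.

0.3041

Mismatches occur at site 2 (G→C), site 8 (A→T), site 16 (C→T), site 21 (A→G), site 30 (C→T), site 31 (G→C), site 34 (T→G), site 37 (G→C), site 38 (A→G), site 39 (G→T).
p = 10/40 = 0.250000.
d = −0.75 · ln(1 − (4/3)·0.250000) = −0.75 · ln(0.666667) = −0.75 · (-0.405465) = 0.3041.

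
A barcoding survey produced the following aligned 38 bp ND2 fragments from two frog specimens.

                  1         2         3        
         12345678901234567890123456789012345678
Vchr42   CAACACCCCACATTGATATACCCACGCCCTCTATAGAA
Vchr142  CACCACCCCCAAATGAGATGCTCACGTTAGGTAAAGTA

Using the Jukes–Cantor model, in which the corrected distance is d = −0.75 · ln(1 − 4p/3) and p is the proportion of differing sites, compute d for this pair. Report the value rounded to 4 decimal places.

Differing sites — 3:A/C; 10:A/C; 11:C/A; 13:T/A; 17:T/G; 20:A/G; 22:C/T; 27:C/T; 28:C/T; 29:C/A; 30:T/G; 31:C/G; 34:T/A; 37:A/T.
p = 14/38 = 0.368421.
d = −0.75 · ln(1 − (4/3)·0.368421) = −0.75 · ln(0.508772) = −0.75 · (-0.675755) = 0.5068.

0.5068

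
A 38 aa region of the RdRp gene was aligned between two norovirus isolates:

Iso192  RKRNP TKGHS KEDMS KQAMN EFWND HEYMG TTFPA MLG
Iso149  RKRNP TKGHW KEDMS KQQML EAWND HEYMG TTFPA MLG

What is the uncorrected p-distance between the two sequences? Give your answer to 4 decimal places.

0.1053

The sequences differ at positions 10 (S/W), 18 (A/Q), 20 (N/L), 22 (F/A).
There are 4 differences over 38 sites, so p = 4/38 = 0.1053.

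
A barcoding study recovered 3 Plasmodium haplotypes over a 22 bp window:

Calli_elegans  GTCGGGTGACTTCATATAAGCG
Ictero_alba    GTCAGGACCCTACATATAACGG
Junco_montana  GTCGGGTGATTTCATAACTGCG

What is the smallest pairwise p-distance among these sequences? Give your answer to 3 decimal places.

0.182

Pairwise Hamming distances:
  Calli_elegans vs Ictero_alba: 7
  Calli_elegans vs Junco_montana: 4
  Ictero_alba vs Junco_montana: 11
The smallest is 4 mismatches, between Calli_elegans and Junco_montana; p = 4/22 = 0.182.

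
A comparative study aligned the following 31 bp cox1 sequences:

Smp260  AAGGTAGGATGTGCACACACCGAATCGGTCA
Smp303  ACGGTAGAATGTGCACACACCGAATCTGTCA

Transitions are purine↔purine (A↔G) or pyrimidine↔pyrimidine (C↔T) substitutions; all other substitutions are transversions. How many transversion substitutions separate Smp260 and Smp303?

Mismatches occur at site 2 (A→C, transversion), site 8 (G→A, transition), site 27 (G→T, transversion).
Of the 3 differences, 1 transition and 2 transversions, so the answer is 2.

2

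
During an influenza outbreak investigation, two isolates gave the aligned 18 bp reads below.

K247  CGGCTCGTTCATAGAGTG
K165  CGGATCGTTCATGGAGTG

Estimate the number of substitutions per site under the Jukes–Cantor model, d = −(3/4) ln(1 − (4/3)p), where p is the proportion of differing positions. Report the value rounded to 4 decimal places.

Mismatches occur at site 4 (C↔A), site 13 (A↔G).
p = 2/18 = 0.111111.
d = −0.75 · ln(1 − (4/3)·0.111111) = −0.75 · ln(0.851852) = −0.75 · (-0.160342) = 0.1203.

0.1203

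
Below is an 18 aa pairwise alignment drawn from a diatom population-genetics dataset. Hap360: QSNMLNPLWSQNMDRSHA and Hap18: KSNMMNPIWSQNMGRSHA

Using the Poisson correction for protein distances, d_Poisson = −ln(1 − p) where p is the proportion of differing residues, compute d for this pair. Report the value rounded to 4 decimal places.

0.2513

The sequences differ at positions 1 (Q/K), 5 (L/M), 8 (L/I), 14 (D/G).
p = 4/18 = 0.222222.
d = −ln(1 − 0.222222) = −ln(0.777778) = 0.2513.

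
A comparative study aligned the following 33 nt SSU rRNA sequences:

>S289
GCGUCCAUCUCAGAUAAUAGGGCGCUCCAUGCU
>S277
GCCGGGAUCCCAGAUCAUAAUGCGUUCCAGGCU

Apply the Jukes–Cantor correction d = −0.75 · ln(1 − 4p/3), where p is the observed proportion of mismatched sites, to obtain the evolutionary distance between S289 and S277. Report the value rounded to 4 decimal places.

The sequences differ at positions 3 (G/C), 4 (U/G), 5 (C/G), 6 (C/G), 10 (U/C), 16 (A/C), 20 (G/A), 21 (G/U), 25 (C/U), 30 (U/G).
p = 10/33 = 0.303030.
d = −0.75 · ln(1 − (4/3)·0.303030) = −0.75 · ln(0.595960) = −0.75 · (-0.517582) = 0.3882.

0.3882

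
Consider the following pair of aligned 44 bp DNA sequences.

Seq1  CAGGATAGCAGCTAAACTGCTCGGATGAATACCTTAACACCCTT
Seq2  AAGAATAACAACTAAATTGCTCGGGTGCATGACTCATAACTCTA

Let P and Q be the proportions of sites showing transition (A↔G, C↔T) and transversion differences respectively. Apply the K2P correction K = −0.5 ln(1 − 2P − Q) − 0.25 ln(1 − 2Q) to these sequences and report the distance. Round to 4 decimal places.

The sequences differ at positions 1 (C/A, transversion), 4 (G/A, transition), 8 (G/A, transition), 11 (G/A, transition), 17 (C/T, transition), 25 (A/G, transition), 28 (A/C, transversion), 31 (A/G, transition), 32 (C/A, transversion), 35 (T/C, transition), 37 (A/T, transversion), 38 (C/A, transversion), 41 (C/T, transition), 44 (T/A, transversion).
Of the 14 differences, 8 transitions and 6 transversions over 44 sites: P = 8/44 = 0.181818, Q = 6/44 = 0.136364.
d = −0.5·ln(0.500000) − 0.25·ln(0.727272) = −0.5·(-0.693147) − 0.25·(-0.318455) = 0.4262.

0.4262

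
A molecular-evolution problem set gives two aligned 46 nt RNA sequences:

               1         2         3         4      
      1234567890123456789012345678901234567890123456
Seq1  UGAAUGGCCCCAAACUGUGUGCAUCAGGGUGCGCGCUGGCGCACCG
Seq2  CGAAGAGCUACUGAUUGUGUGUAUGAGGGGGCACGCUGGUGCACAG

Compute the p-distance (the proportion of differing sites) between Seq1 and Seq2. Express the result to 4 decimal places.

The sequences differ at positions 1 (U/C), 5 (U/G), 6 (G/A), 9 (C/U), 10 (C/A), 12 (A/U), 13 (A/G), 15 (C/U), 22 (C/U), 25 (C/G), 30 (U/G), 33 (G/A), 40 (C/U), 45 (C/A).
There are 14 differences over 46 sites, so p = 14/46 = 0.3043.

0.3043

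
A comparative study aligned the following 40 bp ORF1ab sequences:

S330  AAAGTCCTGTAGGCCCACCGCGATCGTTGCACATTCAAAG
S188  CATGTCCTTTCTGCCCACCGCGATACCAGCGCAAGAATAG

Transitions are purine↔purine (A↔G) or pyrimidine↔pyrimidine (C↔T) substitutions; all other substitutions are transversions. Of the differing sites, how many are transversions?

Mismatches occur at site 1 (A/C, transversion), site 3 (A/T, transversion), site 9 (G/T, transversion), site 11 (A/C, transversion), site 12 (G/T, transversion), site 25 (C/A, transversion), site 26 (G/C, transversion), site 27 (T/C, transition), site 28 (T/A, transversion), site 31 (A/G, transition), site 34 (T/A, transversion), site 35 (T/G, transversion), site 36 (C/A, transversion), site 38 (A/T, transversion).
Of the 14 differences, 2 transitions and 12 transversions, so the answer is 12.

12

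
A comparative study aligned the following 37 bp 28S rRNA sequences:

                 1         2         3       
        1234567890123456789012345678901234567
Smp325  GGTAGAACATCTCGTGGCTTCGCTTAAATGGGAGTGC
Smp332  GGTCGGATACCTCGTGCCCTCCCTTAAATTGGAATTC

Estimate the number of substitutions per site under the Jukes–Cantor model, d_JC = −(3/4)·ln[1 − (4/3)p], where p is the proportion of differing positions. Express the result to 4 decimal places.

Mismatches occur at site 4 (A↔C), site 6 (A↔G), site 8 (C↔T), site 10 (T↔C), site 17 (G↔C), site 19 (T↔C), site 22 (G↔C), site 30 (G↔T), site 34 (G↔A), site 36 (G↔T).
p = 10/37 = 0.270270.
d = −0.75 · ln(1 − (4/3)·0.270270) = −0.75 · ln(0.639640) = −0.75 · (-0.446850) = 0.3351.

0.3351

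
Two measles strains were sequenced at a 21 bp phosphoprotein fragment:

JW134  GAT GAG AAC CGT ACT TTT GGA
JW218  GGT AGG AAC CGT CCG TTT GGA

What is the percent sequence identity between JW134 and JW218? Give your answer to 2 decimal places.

76.19%

The sequences differ at positions 2 (A/G), 4 (G/A), 5 (A/G), 13 (A/C), 15 (T/G).
16 of the 21 sites match, so the percent identity is 16/21 × 100 = 76.19%.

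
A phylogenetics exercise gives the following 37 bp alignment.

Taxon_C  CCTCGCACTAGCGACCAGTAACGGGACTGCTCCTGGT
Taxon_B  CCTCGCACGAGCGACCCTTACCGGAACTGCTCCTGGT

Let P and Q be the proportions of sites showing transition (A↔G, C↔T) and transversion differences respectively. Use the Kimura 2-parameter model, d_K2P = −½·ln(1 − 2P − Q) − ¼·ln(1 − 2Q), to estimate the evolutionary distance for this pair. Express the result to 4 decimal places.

Differing sites — 9:T/G (Tv); 17:A/C (Tv); 18:G/T (Tv); 21:A/C (Tv); 25:G/A (Ti).
Of the 5 differences, 1 transition and 4 transversions over 37 sites: P = 1/37 = 0.027027, Q = 4/37 = 0.108108.
d = −0.5·ln(0.837838) − 0.25·ln(0.783784) = −0.5·(-0.176931) − 0.25·(-0.243622) = 0.1494.

0.1494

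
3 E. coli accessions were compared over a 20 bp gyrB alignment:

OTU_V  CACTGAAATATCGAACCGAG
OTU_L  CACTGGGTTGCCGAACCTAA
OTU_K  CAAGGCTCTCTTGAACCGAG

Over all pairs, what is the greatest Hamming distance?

Pairwise Hamming distances:
  OTU_V vs OTU_L: 7
  OTU_V vs OTU_K: 7
  OTU_L vs OTU_K: 10
The largest is 10, between OTU_L and OTU_K.

10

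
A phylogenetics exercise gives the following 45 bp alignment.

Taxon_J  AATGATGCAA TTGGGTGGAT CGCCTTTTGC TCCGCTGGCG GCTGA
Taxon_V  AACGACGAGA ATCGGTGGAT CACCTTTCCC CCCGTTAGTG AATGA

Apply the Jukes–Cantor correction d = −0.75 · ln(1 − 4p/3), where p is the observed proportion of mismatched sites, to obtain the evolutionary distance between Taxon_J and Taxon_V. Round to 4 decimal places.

Mismatches occur at site 3 (T→C), site 6 (T→C), site 8 (C→A), site 9 (A→G), site 11 (T→A), site 13 (G→C), site 22 (G→A), site 28 (T→C), site 29 (G→C), site 31 (T→C), site 35 (C→T), site 37 (G→A), site 39 (C→T), site 41 (G→A), site 42 (C→A).
p = 15/45 = 0.333333.
d = −0.75 · ln(1 − (4/3)·0.333333) = −0.75 · ln(0.555556) = −0.75 · (-0.587786) = 0.4408.

0.4408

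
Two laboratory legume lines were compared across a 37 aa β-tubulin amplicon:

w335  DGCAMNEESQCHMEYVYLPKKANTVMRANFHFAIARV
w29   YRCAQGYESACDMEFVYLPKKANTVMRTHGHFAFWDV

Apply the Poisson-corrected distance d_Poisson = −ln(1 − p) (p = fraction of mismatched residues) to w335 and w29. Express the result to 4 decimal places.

0.4754

Mismatches occur at site 1 (D/Y), site 2 (G/R), site 5 (M/Q), site 6 (N/G), site 7 (E/Y), site 10 (Q/A), site 12 (H/D), site 15 (Y/F), site 28 (A/T), site 29 (N/H), site 30 (F/G), site 34 (I/F), site 35 (A/W), site 36 (R/D).
p = 14/37 = 0.378378.
d = −ln(1 − 0.378378) = −ln(0.621622) = 0.4754.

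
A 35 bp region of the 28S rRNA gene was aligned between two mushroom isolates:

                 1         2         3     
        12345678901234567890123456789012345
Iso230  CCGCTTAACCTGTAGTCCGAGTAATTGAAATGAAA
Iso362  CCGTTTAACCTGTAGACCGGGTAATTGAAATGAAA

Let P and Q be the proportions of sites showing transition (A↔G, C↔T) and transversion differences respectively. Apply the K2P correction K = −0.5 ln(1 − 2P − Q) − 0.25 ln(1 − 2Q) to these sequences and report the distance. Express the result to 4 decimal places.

Differing sites — 4:C/T (Ti); 16:T/A (Tv); 20:A/G (Ti).
Of the 3 differences, 2 transitions and 1 transversion over 35 sites: P = 2/35 = 0.057143, Q = 1/35 = 0.028571.
d = −0.5·ln(0.857143) − 0.25·ln(0.942858) = −0.5·(-0.154151) − 0.25·(-0.058840) = 0.0918.

0.0918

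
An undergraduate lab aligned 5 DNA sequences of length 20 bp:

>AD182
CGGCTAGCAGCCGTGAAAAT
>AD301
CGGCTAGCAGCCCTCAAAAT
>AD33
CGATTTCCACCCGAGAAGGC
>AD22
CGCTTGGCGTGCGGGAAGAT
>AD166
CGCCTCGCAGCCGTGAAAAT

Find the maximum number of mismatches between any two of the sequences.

11

Pairwise Hamming distances:
  AD182 vs AD301: 2
  AD182 vs AD33: 9
  AD182 vs AD22: 8
  AD182 vs AD166: 2
  AD301 vs AD33: 11
  AD301 vs AD22: 10
  AD301 vs AD166: 4
  AD33 vs AD22: 9
  AD33 vs AD166: 9
  AD22 vs AD166: 7
The largest is 11, between AD301 and AD33.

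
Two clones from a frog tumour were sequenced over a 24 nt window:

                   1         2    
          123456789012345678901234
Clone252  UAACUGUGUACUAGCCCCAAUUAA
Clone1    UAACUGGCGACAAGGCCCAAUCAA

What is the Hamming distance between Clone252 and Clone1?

6

The sequences differ at positions 7 (U/G), 8 (G/C), 9 (U/G), 12 (U/A), 15 (C/G), 22 (U/C).
That gives 6 mismatches out of 24 aligned sites, so the Hamming distance is 6.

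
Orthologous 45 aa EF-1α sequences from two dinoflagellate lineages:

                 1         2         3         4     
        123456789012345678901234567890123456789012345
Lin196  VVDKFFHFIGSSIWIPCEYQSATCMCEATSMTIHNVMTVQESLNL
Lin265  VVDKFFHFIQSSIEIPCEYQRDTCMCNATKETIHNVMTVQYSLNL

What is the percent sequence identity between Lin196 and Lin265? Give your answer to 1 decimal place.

82.2%

Mismatches occur at site 10 (G/Q), site 14 (W/E), site 21 (S/R), site 22 (A/D), site 27 (E/N), site 30 (S/K), site 31 (M/E), site 41 (E/Y).
37 of the 45 sites match, so the percent identity is 37/45 × 100 = 82.2%.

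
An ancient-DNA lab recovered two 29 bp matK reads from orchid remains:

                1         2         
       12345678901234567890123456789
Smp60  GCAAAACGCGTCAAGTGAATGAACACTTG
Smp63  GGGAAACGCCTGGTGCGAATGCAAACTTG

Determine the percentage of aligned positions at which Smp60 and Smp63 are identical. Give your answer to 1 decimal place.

The sequences differ at positions 2 (C/G), 3 (A/G), 10 (G/C), 12 (C/G), 13 (A/G), 14 (A/T), 16 (T/C), 22 (A/C), 24 (C/A).
20 of the 29 sites match, so the percent identity is 20/29 × 100 = 69.0%.

69.0%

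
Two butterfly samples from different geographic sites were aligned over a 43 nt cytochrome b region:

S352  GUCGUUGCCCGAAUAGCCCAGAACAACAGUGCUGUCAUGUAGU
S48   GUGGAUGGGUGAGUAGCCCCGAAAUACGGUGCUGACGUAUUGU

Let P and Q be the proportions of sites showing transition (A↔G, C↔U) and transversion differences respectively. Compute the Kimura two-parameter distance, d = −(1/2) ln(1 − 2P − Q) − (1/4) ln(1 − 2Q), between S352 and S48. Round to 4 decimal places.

0.4272

Differing sites — 3:C/G (Tv); 5:U/A (Tv); 8:C/G (Tv); 9:C/G (Tv); 10:C/U (Ti); 13:A/G (Ti); 20:A/C (Tv); 24:C/A (Tv); 25:A/U (Tv); 28:A/G (Ti); 35:U/A (Tv); 37:A/G (Ti); 39:G/A (Ti); 41:A/U (Tv).
Of the 14 differences, 5 transitions and 9 transversions over 43 sites: P = 5/43 = 0.116279, Q = 9/43 = 0.209302.
d = −0.5·ln(0.558140) − 0.25·ln(0.581396) = −0.5·(-0.583145) − 0.25·(-0.542323) = 0.4272.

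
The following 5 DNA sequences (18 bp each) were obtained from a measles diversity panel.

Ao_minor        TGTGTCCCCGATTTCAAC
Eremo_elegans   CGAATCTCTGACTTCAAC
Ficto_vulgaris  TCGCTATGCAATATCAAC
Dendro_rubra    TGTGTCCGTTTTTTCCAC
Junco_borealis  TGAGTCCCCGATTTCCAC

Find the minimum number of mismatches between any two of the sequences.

Pairwise Hamming distances:
  Ao_minor vs Eremo_elegans: 6
  Ao_minor vs Ficto_vulgaris: 8
  Ao_minor vs Dendro_rubra: 5
  Ao_minor vs Junco_borealis: 2
  Eremo_elegans vs Ficto_vulgaris: 10
  Eremo_elegans vs Dendro_rubra: 9
  Eremo_elegans vs Junco_borealis: 6
  Ficto_vulgaris vs Dendro_rubra: 10
  Ficto_vulgaris vs Junco_borealis: 9
  Dendro_rubra vs Junco_borealis: 5
The smallest is 2, between Ao_minor and Junco_borealis.

2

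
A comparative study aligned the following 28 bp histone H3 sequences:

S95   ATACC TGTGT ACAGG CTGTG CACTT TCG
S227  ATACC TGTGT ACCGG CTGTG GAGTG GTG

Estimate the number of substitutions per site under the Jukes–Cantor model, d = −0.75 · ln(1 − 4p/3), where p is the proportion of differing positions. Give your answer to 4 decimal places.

Differing sites — 13:A/C; 21:C/G; 23:C/G; 25:T/G; 26:T/G; 27:C/T.
p = 6/28 = 0.214286.
d = −0.75 · ln(1 − (4/3)·0.214286) = −0.75 · ln(0.714285) = −0.75 · (-0.336473) = 0.2524.

0.2524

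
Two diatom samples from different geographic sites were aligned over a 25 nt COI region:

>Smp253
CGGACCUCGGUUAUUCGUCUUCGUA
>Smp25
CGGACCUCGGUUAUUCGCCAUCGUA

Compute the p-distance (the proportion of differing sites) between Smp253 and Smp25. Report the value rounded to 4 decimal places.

The sequences differ at positions 18 (U/C), 20 (U/A).
There are 2 differences over 25 sites, so p = 2/25 = 0.0800.

0.0800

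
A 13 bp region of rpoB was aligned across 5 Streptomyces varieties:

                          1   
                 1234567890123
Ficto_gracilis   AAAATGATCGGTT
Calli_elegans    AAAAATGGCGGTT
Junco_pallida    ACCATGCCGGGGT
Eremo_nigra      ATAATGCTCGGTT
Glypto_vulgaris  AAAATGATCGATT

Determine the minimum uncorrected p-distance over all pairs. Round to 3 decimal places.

Pairwise Hamming distances:
  Ficto_gracilis vs Calli_elegans: 4
  Ficto_gracilis vs Junco_pallida: 6
  Ficto_gracilis vs Eremo_nigra: 2
  Ficto_gracilis vs Glypto_vulgaris: 1
  Calli_elegans vs Junco_pallida: 8
  Calli_elegans vs Eremo_nigra: 5
  Calli_elegans vs Glypto_vulgaris: 5
  Junco_pallida vs Eremo_nigra: 5
  Junco_pallida vs Glypto_vulgaris: 7
  Eremo_nigra vs Glypto_vulgaris: 3
The smallest is 1 mismatch, between Ficto_gracilis and Glypto_vulgaris; p = 1/13 = 0.077.

0.077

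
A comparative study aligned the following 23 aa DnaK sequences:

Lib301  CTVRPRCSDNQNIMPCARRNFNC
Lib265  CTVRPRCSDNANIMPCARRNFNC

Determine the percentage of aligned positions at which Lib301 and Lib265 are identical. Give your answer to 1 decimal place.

95.7%

Differing sites — 11:Q/A.
22 of the 23 sites match, so the percent identity is 22/23 × 100 = 95.7%.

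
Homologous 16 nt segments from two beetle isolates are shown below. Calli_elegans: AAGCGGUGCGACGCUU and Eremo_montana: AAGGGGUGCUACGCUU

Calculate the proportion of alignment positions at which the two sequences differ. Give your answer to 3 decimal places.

0.125

The sequences differ at positions 4 (C/G), 10 (G/U).
There are 2 differences over 16 sites, so p = 2/16 = 0.125.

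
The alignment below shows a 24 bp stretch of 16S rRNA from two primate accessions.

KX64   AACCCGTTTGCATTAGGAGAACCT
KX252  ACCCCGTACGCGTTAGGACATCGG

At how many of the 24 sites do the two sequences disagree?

8

Differing sites — 2:A/C; 8:T/A; 9:T/C; 12:A/G; 19:G/C; 21:A/T; 23:C/G; 24:T/G.
That gives 8 mismatches out of 24 aligned sites, so the Hamming distance is 8.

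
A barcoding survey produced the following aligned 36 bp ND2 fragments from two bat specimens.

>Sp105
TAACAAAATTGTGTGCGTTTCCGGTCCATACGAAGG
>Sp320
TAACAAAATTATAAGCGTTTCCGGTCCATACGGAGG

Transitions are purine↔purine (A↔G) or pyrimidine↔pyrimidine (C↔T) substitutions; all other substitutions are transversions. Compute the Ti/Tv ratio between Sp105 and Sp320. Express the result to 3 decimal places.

3.000

The sequences differ at positions 11 (G/A, transition), 13 (G/A, transition), 14 (T/A, transversion), 33 (A/G, transition).
Of the 4 differences, 3 transitions and 1 transversion, so Ti/Tv = 3/1 = 3.000.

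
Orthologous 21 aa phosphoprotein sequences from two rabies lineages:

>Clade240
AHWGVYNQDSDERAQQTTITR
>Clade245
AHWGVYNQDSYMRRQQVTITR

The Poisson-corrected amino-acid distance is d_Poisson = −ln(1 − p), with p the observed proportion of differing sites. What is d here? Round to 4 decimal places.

0.2113

The sequences differ at positions 11 (D/Y), 12 (E/M), 14 (A/R), 17 (T/V).
p = 4/21 = 0.190476.
d = −ln(1 − 0.190476) = −ln(0.809524) = 0.2113.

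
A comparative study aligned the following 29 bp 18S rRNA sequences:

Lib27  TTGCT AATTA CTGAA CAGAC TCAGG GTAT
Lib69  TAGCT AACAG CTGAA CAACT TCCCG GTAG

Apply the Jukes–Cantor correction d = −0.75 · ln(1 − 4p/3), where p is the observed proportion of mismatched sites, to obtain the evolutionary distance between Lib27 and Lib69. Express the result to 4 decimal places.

Differing sites — 2:T/A; 8:T/C; 9:T/A; 10:A/G; 18:G/A; 19:A/C; 20:C/T; 23:A/C; 24:G/C; 29:T/G.
p = 10/29 = 0.344828.
d = −0.75 · ln(1 − (4/3)·0.344828) = −0.75 · ln(0.540229) = −0.75 · (-0.615762) = 0.4618.

0.4618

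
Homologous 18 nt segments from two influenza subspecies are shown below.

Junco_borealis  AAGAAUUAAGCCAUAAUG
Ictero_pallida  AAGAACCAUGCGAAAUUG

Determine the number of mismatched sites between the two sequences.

6

Mismatches occur at site 6 (U/C), site 7 (U/C), site 9 (A/U), site 12 (C/G), site 14 (U/A), site 16 (A/U).
That gives 6 mismatches out of 18 aligned sites, so the Hamming distance is 6.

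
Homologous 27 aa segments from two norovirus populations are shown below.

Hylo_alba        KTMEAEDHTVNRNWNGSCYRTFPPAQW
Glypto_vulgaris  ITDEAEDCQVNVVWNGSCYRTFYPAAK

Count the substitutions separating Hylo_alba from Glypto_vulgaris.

The sequences differ at positions 1 (K/I), 3 (M/D), 8 (H/C), 9 (T/Q), 12 (R/V), 13 (N/V), 23 (P/Y), 26 (Q/A), 27 (W/K).
That gives 9 mismatches out of 27 aligned sites, so the Hamming distance is 9.

9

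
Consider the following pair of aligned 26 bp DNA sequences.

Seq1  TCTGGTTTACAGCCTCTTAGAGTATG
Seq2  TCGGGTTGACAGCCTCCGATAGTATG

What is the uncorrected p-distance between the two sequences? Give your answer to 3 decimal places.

Mismatches occur at site 3 (T↔G), site 8 (T↔G), site 17 (T↔C), site 18 (T↔G), site 20 (G↔T).
There are 5 differences over 26 sites, so p = 5/26 = 0.192.

0.192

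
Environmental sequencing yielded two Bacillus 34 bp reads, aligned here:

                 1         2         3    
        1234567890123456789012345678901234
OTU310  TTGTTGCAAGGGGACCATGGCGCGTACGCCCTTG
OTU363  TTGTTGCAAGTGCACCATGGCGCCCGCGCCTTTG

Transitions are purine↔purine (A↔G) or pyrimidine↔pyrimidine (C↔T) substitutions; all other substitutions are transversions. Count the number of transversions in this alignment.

3

Mismatches occur at site 11 (G↔T, transversion), site 13 (G↔C, transversion), site 24 (G↔C, transversion), site 25 (T↔C, transition), site 26 (A↔G, transition), site 31 (C↔T, transition).
Of the 6 differences, 3 transitions and 3 transversions, so the answer is 3.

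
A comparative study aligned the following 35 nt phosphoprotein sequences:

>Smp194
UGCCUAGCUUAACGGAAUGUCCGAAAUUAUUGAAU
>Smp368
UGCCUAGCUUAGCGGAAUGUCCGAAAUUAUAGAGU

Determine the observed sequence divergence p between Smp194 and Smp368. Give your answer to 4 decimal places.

Mismatches occur at site 12 (A↔G), site 31 (U↔A), site 34 (A↔G).
There are 3 differences over 35 sites, so p = 3/35 = 0.0857.

0.0857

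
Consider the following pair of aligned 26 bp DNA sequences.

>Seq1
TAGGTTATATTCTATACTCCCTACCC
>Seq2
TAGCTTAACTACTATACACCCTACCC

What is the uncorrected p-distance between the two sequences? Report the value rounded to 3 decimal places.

0.192

Differing sites — 4:G/C; 8:T/A; 9:A/C; 11:T/A; 18:T/A.
There are 5 differences over 26 sites, so p = 5/26 = 0.192.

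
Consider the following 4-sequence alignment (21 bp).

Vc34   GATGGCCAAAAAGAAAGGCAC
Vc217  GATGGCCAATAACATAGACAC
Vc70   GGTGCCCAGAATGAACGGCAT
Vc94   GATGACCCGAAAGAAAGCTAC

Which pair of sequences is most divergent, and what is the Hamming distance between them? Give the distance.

Pairwise Hamming distances:
  Vc34 vs Vc217: 4
  Vc34 vs Vc70: 6
  Vc34 vs Vc94: 5
  Vc217 vs Vc70: 10
  Vc217 vs Vc94: 8
  Vc70 vs Vc94: 8
The largest is 10, between Vc217 and Vc70.

10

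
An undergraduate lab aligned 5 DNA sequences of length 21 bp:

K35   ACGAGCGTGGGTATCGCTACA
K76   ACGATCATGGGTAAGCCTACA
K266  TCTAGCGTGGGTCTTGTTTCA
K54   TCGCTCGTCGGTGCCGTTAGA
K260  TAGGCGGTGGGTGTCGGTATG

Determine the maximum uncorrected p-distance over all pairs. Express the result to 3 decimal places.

0.619

Pairwise Hamming distances:
  K35 vs K76: 5
  K35 vs K266: 6
  K35 vs K54: 8
  K35 vs K260: 9
  K76 vs K266: 10
  K76 vs K54: 10
  K76 vs K260: 13
  K266 vs K54: 9
  K266 vs K260: 11
  K54 vs K260: 9
The largest is 13 mismatches, between K76 and K260; p = 13/21 = 0.619.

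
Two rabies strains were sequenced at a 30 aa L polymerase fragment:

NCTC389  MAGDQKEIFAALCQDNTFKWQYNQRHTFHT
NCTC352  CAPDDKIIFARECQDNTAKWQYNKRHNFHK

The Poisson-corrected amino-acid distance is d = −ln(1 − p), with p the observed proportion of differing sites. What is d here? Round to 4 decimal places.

0.4055

Mismatches occur at site 1 (M/C), site 3 (G/P), site 5 (Q/D), site 7 (E/I), site 11 (A/R), site 12 (L/E), site 18 (F/A), site 24 (Q/K), site 27 (T/N), site 30 (T/K).
p = 10/30 = 0.333333.
d = −ln(1 − 0.333333) = −ln(0.666667) = 0.4055.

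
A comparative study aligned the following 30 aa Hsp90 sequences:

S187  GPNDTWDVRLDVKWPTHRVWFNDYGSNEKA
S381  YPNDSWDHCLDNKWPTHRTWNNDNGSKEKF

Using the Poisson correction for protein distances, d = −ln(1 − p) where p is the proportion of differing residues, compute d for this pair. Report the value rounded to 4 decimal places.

0.4055

Mismatches occur at site 1 (G→Y), site 5 (T→S), site 8 (V→H), site 9 (R→C), site 12 (V→N), site 19 (V→T), site 21 (F→N), site 24 (Y→N), site 27 (N→K), site 30 (A→F).
p = 10/30 = 0.333333.
d = −ln(1 − 0.333333) = −ln(0.666667) = 0.4055.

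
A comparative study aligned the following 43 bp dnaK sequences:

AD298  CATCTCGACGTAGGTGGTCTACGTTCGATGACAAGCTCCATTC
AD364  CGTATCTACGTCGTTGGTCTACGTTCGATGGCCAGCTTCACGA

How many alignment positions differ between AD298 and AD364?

11

Mismatches occur at site 2 (A↔G), site 4 (C↔A), site 7 (G↔T), site 12 (A↔C), site 14 (G↔T), site 31 (A↔G), site 33 (A↔C), site 38 (C↔T), site 41 (T↔C), site 42 (T↔G), site 43 (C↔A).
That gives 11 mismatches out of 43 aligned sites, so the Hamming distance is 11.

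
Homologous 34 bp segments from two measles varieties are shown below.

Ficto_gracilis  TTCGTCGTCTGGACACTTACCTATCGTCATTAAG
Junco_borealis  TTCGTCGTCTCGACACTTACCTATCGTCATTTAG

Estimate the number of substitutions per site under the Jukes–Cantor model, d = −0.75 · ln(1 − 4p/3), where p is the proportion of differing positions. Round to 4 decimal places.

The sequences differ at positions 11 (G/C), 32 (A/T).
p = 2/34 = 0.058824.
d = −0.75 · ln(1 − (4/3)·0.058824) = −0.75 · ln(0.921568) = −0.75 · (-0.081679) = 0.0613.

0.0613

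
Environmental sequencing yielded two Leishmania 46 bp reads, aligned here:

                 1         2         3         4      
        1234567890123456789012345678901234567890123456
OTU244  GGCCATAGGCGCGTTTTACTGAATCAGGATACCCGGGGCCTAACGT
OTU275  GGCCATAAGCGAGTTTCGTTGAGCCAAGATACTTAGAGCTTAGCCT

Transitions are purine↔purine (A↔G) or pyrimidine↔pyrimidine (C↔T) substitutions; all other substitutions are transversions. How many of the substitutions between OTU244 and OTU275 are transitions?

The sequences differ at positions 8 (G/A, transition), 12 (C/A, transversion), 17 (T/C, transition), 18 (A/G, transition), 19 (C/T, transition), 23 (A/G, transition), 24 (T/C, transition), 27 (G/A, transition), 33 (C/T, transition), 34 (C/T, transition), 35 (G/A, transition), 37 (G/A, transition), 40 (C/T, transition), 43 (A/G, transition), 45 (G/C, transversion).
Of the 15 differences, 13 transitions and 2 transversions, so the answer is 13.

13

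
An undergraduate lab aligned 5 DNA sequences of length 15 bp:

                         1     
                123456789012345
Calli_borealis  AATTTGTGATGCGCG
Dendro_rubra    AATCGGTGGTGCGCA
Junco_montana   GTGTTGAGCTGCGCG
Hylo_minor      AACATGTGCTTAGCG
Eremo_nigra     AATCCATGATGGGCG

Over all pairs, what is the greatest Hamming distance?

Pairwise Hamming distances:
  Calli_borealis vs Dendro_rubra: 4
  Calli_borealis vs Junco_montana: 5
  Calli_borealis vs Hylo_minor: 5
  Calli_borealis vs Eremo_nigra: 4
  Dendro_rubra vs Junco_montana: 8
  Dendro_rubra vs Hylo_minor: 7
  Dendro_rubra vs Eremo_nigra: 5
  Junco_montana vs Hylo_minor: 7
  Junco_montana vs Eremo_nigra: 9
  Hylo_minor vs Eremo_nigra: 7
The largest is 9, between Junco_montana and Eremo_nigra.

9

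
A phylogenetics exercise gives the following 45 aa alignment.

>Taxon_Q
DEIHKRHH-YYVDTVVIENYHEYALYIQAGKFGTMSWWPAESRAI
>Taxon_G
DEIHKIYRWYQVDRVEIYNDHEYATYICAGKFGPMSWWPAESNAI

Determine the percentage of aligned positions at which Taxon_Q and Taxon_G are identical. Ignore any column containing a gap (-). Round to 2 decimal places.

72.73%

Excluding the 1 gap column leaves 44 comparable sites.
Mismatches occur at site 6 (R↔I), site 7 (H↔Y), site 8 (H↔R), site 11 (Y↔Q), site 14 (T↔R), site 16 (V↔E), site 18 (E↔Y), site 20 (Y↔D), site 25 (L↔T), site 28 (Q↔C), site 34 (T↔P), site 43 (R↔N).
32 of the 44 comparable sites match, so the percent identity is 32/44 × 100 = 72.73%.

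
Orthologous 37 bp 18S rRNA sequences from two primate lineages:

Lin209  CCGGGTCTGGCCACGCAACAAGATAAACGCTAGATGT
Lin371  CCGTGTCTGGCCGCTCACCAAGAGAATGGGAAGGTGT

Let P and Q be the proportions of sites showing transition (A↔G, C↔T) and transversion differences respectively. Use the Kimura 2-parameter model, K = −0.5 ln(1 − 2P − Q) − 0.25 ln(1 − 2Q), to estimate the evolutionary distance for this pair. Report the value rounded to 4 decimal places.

Differing sites — 4:G/T (Tv); 13:A/G (Ti); 15:G/T (Tv); 18:A/C (Tv); 24:T/G (Tv); 27:A/T (Tv); 28:C/G (Tv); 30:C/G (Tv); 31:T/A (Tv); 34:A/G (Ti).
Of the 10 differences, 2 transitions and 8 transversions over 37 sites: P = 2/37 = 0.054054, Q = 8/37 = 0.216216.
d = −0.5·ln(0.675676) − 0.25·ln(0.567568) = −0.5·(-0.392042) − 0.25·(-0.566395) = 0.3376.

0.3376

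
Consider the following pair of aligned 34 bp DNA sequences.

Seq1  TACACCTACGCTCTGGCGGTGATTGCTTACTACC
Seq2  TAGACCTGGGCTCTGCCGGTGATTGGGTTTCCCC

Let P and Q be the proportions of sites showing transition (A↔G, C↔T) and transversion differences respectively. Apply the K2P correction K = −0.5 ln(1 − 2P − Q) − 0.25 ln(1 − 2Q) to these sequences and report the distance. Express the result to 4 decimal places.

Mismatches occur at site 3 (C↔G, transversion), site 8 (A↔G, transition), site 9 (C↔G, transversion), site 16 (G↔C, transversion), site 26 (C↔G, transversion), site 27 (T↔G, transversion), site 29 (A↔T, transversion), site 30 (C↔T, transition), site 31 (T↔C, transition), site 32 (A↔C, transversion).
Of the 10 differences, 3 transitions and 7 transversions over 34 sites: P = 3/34 = 0.088235, Q = 7/34 = 0.205882.
d = −0.5·ln(0.617648) − 0.25·ln(0.588236) = −0.5·(-0.481837) − 0.25·(-0.530627) = 0.3736.

0.3736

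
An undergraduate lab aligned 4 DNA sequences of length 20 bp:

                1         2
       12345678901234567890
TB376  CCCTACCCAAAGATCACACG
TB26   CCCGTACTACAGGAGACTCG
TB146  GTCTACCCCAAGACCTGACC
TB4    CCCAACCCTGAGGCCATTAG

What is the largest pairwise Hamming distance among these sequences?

15

Pairwise Hamming distances:
  TB376 vs TB26: 9
  TB376 vs TB146: 7
  TB376 vs TB4: 8
  TB26 vs TB146: 15
  TB26 vs TB4: 10
  TB146 vs TB4: 11
The largest is 15, between TB26 and TB146.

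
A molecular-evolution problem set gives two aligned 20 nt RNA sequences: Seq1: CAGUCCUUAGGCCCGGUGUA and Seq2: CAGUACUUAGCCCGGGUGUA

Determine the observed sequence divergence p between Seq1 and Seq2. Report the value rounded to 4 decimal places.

Mismatches occur at site 5 (C↔A), site 11 (G↔C), site 14 (C↔G).
There are 3 differences over 20 sites, so p = 3/20 = 0.1500.

0.1500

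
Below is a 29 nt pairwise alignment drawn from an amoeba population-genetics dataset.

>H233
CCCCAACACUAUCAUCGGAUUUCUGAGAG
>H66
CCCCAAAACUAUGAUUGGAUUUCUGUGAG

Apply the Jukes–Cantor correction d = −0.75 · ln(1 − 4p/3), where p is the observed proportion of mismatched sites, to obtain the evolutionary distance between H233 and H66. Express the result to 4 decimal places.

0.1524

Differing sites — 7:C/A; 13:C/G; 16:C/U; 26:A/U.
p = 4/29 = 0.137931.
d = −0.75 · ln(1 − (4/3)·0.137931) = −0.75 · ln(0.816092) = −0.75 · (-0.203228) = 0.1524.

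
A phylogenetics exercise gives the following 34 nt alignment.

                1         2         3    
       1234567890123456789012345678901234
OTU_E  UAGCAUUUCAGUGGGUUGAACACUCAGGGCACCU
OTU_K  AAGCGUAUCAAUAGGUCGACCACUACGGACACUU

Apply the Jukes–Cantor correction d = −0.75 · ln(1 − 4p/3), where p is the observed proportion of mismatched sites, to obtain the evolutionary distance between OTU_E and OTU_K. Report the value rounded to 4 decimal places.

Mismatches occur at site 1 (U/A), site 5 (A/G), site 7 (U/A), site 11 (G/A), site 13 (G/A), site 17 (U/C), site 20 (A/C), site 25 (C/A), site 26 (A/C), site 29 (G/A), site 33 (C/U).
p = 11/34 = 0.323529.
d = −0.75 · ln(1 − (4/3)·0.323529) = −0.75 · ln(0.568628) = −0.75 · (-0.564529) = 0.4234.

0.4234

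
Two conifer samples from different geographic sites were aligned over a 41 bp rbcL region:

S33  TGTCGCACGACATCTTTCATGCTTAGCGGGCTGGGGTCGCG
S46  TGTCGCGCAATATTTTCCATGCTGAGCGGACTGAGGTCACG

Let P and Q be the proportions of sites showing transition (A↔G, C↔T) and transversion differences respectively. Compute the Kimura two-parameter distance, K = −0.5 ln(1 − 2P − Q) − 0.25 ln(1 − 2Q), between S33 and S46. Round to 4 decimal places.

0.2803

Differing sites — 7:A/G (Ti); 9:G/A (Ti); 11:C/T (Ti); 14:C/T (Ti); 17:T/C (Ti); 24:T/G (Tv); 30:G/A (Ti); 34:G/A (Ti); 39:G/A (Ti).
Of the 9 differences, 8 transitions and 1 transversion over 41 sites: P = 8/41 = 0.195122, Q = 1/41 = 0.024390.
d = −0.5·ln(0.585366) − 0.25·ln(0.951220) = −0.5·(-0.535518) − 0.25·(-0.050010) = 0.2803.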